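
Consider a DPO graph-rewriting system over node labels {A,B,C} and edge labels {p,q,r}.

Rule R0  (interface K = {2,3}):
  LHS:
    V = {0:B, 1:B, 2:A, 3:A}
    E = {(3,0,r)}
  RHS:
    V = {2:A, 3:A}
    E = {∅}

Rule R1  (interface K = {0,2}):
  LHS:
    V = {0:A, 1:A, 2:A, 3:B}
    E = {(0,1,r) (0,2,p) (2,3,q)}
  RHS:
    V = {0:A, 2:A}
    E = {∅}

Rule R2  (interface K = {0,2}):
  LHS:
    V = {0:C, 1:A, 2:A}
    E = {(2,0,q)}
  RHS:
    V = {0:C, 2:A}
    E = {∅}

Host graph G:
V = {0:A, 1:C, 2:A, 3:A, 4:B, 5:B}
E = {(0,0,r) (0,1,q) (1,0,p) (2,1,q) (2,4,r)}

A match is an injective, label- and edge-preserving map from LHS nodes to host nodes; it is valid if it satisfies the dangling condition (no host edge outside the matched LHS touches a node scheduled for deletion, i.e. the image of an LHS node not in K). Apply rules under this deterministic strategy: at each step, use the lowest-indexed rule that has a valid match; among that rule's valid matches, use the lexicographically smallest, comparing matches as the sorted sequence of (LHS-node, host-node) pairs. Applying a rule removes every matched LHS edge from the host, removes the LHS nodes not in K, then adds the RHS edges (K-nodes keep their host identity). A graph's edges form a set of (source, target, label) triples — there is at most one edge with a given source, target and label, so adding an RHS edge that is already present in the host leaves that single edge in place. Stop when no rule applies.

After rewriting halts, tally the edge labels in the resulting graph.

initial: |V|=6 |E|=5  E = 0-r->0 0-q->1 1-p->0 2-q->1 2-r->4
step 1: apply R0 at {0↦4, 1↦5, 2↦0, 3↦2}  → |V|=4 |E|=4  E = 0-r->0 0-q->1 1-p->0 2-q->1
step 2: apply R2 at {0↦1, 1↦3, 2↦0}  → |V|=3 |E|=3  E = 0-r->0 1-p->0 2-q->1
halt: no rule applies after step 2
NF edges: [(0, 0, 'r'), (1, 0, 'p'), (2, 1, 'q')]

Answer: p:1 q:1 r:1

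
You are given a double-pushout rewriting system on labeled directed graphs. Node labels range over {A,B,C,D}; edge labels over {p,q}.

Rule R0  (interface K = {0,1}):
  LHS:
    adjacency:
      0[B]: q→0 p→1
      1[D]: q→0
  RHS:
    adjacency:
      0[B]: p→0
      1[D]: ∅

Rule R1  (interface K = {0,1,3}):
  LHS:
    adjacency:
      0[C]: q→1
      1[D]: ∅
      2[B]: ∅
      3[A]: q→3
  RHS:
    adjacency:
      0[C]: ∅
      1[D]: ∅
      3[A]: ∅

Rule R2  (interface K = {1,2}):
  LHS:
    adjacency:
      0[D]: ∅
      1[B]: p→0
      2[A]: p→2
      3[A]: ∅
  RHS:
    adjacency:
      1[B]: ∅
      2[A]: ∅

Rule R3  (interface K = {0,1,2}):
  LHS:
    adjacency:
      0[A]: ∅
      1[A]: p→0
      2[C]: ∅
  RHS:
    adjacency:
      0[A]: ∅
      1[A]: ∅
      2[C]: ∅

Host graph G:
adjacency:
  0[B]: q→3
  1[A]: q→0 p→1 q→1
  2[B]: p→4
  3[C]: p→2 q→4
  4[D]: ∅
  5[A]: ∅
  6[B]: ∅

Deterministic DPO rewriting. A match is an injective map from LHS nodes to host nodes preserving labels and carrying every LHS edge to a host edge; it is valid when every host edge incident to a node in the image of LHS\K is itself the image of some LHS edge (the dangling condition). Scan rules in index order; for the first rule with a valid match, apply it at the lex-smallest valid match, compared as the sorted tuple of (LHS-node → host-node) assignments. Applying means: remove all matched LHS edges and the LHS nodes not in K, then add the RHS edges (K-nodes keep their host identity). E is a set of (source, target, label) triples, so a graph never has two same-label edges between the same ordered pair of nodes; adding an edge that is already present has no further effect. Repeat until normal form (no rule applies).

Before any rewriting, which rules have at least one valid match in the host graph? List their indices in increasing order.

R0: no valid match — LHS pattern not found
R1: 1 valid match — {0↦3, 1↦4, 2↦6, 3↦1}
R2: no valid match — 1 raw match, all fail dangling condition
R3: no valid match — LHS pattern not found

Answer: [R1]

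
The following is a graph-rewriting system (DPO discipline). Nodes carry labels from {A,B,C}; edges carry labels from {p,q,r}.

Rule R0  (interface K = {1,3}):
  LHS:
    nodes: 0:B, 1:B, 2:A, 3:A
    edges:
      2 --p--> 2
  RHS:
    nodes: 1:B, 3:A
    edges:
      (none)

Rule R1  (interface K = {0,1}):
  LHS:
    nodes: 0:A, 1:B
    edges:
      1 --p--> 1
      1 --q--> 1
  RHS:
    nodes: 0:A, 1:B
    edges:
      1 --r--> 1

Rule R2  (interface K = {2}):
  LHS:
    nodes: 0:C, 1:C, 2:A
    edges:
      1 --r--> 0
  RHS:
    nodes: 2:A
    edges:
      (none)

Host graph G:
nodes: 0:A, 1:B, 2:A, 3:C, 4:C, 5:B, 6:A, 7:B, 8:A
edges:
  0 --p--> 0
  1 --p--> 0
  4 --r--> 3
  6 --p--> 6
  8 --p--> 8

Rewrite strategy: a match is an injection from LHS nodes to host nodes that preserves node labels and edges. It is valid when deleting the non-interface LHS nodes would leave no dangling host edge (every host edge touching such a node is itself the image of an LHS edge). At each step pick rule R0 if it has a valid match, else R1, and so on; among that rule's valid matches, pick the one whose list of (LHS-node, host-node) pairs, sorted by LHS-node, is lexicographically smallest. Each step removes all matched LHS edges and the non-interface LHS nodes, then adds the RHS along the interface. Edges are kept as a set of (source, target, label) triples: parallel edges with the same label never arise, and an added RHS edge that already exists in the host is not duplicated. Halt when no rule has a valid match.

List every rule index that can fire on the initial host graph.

Answer: [R0,R2]

Derivation:
R0: 24 valid matches — {0↦5, 1↦1, 2↦6, 3↦0}, {0↦5, 1↦1, 2↦6, 3↦2}, {0↦5, 1↦1, 2↦6, 3↦8} (+21 more)
R1: no valid match — LHS pattern not found
R2: 4 valid matches — {0↦3, 1↦4, 2↦0}, {0↦3, 1↦4, 2↦2}, {0↦3, 1↦4, 2↦6} (+1 more)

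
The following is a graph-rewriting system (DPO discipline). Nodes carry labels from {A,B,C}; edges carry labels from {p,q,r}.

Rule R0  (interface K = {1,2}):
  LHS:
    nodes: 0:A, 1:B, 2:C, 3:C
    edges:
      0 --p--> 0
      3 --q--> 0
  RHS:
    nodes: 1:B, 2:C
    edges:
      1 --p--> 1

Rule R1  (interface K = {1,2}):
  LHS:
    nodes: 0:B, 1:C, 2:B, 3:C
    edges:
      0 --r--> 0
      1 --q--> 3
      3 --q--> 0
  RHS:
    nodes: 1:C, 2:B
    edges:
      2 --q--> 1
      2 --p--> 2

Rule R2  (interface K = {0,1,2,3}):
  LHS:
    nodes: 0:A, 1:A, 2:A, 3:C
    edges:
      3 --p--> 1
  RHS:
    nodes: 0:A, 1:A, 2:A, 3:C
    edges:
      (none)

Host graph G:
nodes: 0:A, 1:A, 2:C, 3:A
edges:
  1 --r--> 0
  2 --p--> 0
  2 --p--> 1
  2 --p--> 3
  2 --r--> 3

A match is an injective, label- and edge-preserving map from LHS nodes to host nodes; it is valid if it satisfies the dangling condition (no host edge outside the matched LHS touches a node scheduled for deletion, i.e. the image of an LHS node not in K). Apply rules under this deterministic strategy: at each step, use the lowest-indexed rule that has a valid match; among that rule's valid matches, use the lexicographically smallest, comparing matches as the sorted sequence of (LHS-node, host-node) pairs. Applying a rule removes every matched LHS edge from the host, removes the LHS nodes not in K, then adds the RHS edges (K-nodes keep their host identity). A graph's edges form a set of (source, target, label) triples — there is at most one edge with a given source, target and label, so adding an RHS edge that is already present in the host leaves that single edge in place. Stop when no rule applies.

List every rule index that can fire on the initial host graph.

Answer: [R2]

Steps:
R0: no valid match — LHS pattern not found
R1: no valid match — LHS pattern not found
R2: 6 valid matches — {0↦0, 1↦1, 2↦3, 3↦2}, {0↦0, 1↦3, 2↦1, 3↦2}, {0↦1, 1↦0, 2↦3, 3↦2} (+3 more)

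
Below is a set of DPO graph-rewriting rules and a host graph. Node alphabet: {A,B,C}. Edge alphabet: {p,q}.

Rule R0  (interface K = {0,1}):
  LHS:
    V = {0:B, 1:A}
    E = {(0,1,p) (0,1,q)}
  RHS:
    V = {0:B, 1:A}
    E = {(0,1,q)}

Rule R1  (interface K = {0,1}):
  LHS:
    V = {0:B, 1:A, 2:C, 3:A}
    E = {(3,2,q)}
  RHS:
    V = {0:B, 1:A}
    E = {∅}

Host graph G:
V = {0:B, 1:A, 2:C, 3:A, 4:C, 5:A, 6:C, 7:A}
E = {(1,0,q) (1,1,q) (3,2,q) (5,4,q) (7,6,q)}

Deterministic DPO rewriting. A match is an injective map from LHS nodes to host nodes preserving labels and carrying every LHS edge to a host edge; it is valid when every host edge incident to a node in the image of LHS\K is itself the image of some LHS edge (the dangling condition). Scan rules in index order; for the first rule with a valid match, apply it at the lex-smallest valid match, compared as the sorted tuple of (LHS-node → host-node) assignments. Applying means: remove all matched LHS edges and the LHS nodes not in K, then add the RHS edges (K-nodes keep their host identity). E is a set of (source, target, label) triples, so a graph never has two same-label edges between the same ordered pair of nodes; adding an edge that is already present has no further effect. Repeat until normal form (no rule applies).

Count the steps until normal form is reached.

initial: |V|=8 |E|=5  E = 1-q->0 1-q->1 3-q->2 5-q->4 7-q->6
step 1: apply R1 at {0↦0, 1↦1, 2↦2, 3↦3}  → |V|=6 |E|=4  E = 1-q->0 1-q->1 5-q->4 7-q->6
step 2: apply R1 at {0↦0, 1↦1, 2↦4, 3↦5}  → |V|=4 |E|=3  E = 1-q->0 1-q->1 7-q->6
step 3: apply R1 at {0↦0, 1↦1, 2↦6, 3↦7}  → |V|=2 |E|=2  E = 1-q->0 1-q->1
halt: no rule applies after step 3

Answer: 3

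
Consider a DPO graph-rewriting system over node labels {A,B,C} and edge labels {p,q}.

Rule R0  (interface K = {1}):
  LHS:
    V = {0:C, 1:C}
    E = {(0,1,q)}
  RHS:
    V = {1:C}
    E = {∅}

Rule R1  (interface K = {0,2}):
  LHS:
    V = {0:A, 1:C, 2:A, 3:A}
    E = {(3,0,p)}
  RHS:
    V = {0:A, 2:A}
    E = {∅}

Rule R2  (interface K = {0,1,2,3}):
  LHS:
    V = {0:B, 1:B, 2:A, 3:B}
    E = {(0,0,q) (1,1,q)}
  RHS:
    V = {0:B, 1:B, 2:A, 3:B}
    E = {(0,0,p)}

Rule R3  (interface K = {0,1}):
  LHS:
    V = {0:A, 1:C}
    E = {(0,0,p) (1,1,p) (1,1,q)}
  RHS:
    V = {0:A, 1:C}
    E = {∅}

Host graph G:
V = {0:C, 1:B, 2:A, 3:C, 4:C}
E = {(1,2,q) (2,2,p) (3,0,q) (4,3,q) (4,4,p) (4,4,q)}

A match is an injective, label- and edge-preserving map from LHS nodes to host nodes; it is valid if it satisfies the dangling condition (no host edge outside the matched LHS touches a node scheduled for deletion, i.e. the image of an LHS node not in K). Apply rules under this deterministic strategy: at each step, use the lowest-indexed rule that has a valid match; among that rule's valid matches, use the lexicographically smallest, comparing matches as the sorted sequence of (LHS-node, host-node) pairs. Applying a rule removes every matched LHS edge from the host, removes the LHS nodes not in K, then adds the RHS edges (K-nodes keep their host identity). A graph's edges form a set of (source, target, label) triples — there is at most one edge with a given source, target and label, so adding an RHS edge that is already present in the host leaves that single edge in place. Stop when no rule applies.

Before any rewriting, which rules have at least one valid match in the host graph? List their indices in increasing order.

Answer: [R3]

Steps:
R0: no valid match — 2 raw matches, all fail dangling condition
R1: no valid match — LHS pattern not found
R2: no valid match — LHS pattern not found
R3: 1 valid match — {0↦2, 1↦4}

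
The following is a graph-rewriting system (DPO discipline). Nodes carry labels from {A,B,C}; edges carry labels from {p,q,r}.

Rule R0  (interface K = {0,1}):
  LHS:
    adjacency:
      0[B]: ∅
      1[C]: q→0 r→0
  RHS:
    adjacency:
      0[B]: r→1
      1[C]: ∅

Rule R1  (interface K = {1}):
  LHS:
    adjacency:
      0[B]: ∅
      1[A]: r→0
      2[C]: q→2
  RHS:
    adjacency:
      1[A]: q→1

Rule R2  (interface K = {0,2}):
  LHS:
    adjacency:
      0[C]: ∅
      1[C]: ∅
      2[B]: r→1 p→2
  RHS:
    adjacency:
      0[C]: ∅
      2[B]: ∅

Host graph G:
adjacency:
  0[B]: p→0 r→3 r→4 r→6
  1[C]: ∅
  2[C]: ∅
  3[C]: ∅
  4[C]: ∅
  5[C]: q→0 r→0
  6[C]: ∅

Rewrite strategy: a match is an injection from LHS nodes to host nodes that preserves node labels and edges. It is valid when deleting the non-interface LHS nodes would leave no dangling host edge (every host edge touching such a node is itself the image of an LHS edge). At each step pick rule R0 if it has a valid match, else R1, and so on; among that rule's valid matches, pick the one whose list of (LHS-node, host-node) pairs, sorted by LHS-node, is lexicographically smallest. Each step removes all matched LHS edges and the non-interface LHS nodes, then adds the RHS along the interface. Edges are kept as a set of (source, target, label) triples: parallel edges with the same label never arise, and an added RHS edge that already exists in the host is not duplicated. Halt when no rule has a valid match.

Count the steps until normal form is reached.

Answer: 2

Rewrite trace:
[0] host  ⇒  7 nodes, 6 edges  {0-p->0 0-r->3 0-r->4 0-r->6 5-q->0 5-r->0}
[1] R0 @ {0↦0, 1↦5}  ⇒  7 nodes, 5 edges  {0-p->0 0-r->3 0-r->4 0-r->5 0-r->6}
[2] R2 @ {0↦1, 1↦3, 2↦0}  ⇒  6 nodes, 3 edges  {0-r->4 0-r->5 0-r->6}
final graph: no rule applies after step 2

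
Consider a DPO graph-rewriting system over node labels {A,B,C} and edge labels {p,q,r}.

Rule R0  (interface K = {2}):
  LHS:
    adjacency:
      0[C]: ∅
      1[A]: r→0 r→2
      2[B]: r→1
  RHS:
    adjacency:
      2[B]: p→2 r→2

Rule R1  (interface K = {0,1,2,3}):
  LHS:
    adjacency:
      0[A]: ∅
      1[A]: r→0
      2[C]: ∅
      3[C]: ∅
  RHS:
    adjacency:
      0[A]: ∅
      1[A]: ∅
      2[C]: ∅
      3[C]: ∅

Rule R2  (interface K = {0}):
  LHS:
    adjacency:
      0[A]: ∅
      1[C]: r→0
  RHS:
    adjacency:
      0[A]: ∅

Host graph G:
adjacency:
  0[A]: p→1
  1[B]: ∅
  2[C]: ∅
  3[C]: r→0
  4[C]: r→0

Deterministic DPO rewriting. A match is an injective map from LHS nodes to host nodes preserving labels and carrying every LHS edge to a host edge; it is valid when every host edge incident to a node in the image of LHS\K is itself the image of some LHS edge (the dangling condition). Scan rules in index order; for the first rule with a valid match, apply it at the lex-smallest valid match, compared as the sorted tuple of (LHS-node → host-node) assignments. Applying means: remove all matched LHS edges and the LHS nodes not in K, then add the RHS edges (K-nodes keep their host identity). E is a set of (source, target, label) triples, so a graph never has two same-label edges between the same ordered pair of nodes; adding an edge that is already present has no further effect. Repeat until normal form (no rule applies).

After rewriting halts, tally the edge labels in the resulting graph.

initial: |V|=5 |E|=3  E = 0-p->1 3-r->0 4-r->0
step 1: apply R2 at {0↦0, 1↦3}  → |V|=4 |E|=2  E = 0-p->1 4-r->0
step 2: apply R2 at {0↦0, 1↦4}  → |V|=3 |E|=1  E = 0-p->1
normal form: no rule applies after step 2
NF edges: [(0, 1, 'p')]

Answer: p:1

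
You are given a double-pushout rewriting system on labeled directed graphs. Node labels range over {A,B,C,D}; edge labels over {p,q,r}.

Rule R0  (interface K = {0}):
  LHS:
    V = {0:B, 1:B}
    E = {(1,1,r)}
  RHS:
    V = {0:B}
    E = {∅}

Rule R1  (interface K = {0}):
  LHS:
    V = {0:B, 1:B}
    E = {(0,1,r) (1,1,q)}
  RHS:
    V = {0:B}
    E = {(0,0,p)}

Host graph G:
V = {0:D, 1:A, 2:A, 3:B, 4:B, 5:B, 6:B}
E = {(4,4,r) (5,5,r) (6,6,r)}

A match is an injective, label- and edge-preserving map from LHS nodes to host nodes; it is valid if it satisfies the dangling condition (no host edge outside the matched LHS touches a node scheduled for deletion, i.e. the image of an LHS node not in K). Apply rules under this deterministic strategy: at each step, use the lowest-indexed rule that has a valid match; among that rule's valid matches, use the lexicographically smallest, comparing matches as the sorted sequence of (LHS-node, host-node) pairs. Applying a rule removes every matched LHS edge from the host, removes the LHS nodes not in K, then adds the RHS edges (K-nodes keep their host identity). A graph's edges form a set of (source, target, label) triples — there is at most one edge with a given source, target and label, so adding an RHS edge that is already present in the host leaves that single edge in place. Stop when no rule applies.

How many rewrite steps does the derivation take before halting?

initial: |V|=7 |E|=3  E = 4-r->4 5-r->5 6-r->6
step 1: apply R0 at {0↦3, 1↦4}  → |V|=6 |E|=2  E = 5-r->5 6-r->6
step 2: apply R0 at {0↦3, 1↦5}  → |V|=5 |E|=1  E = 6-r->6
step 3: apply R0 at {0↦3, 1↦6}  → |V|=4 |E|=0  E = ∅
final graph: no rule applies after step 3

Answer: 3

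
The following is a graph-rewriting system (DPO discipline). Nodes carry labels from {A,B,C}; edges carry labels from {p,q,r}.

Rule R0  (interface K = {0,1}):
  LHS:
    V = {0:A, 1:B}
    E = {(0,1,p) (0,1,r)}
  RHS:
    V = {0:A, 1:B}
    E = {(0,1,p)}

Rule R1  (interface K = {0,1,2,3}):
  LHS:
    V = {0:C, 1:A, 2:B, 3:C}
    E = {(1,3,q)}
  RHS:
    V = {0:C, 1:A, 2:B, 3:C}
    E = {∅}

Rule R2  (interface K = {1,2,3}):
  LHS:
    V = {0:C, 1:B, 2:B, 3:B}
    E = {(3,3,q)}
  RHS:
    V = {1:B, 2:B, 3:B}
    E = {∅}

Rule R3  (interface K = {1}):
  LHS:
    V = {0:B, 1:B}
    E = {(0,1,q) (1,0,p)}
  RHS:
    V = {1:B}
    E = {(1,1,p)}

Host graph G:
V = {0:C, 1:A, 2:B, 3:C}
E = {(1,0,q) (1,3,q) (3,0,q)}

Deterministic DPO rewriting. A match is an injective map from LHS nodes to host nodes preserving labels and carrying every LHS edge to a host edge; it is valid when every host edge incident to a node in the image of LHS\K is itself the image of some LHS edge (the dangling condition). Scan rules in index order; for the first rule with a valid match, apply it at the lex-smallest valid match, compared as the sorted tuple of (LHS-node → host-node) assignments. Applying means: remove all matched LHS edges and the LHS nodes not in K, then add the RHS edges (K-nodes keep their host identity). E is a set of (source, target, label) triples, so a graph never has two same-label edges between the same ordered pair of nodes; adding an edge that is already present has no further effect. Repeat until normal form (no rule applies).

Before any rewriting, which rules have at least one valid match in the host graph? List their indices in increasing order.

Answer: [R1]

Steps:
R0: no valid match — LHS pattern not found
R1: 2 valid matches — {0↦0, 1↦1, 2↦2, 3↦3}, {0↦3, 1↦1, 2↦2, 3↦0}
R2: no valid match — LHS pattern not found
R3: no valid match — LHS pattern not found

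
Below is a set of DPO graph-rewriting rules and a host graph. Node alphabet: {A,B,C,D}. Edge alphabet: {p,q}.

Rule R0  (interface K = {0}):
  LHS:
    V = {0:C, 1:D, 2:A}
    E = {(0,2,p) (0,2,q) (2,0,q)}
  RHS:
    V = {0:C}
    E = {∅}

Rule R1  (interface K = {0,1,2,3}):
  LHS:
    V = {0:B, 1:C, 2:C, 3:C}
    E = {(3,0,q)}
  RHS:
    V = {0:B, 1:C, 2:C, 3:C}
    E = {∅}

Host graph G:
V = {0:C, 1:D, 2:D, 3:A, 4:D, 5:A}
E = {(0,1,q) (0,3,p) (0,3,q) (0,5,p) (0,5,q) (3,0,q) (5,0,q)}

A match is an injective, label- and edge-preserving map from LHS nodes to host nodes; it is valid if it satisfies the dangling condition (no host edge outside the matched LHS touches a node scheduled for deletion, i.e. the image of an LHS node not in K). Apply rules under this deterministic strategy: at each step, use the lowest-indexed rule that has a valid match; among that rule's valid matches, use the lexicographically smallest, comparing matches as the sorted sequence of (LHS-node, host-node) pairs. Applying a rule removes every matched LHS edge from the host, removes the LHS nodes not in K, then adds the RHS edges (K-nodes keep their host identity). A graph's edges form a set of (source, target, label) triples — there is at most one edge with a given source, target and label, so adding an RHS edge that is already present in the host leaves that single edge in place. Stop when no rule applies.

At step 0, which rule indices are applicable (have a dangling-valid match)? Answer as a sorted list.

R0: 4 valid matches — {0↦0, 1↦2, 2↦3}, {0↦0, 1↦2, 2↦5}, {0↦0, 1↦4, 2↦3} (+1 more)
R1: no valid match — LHS pattern not found

Answer: [R0]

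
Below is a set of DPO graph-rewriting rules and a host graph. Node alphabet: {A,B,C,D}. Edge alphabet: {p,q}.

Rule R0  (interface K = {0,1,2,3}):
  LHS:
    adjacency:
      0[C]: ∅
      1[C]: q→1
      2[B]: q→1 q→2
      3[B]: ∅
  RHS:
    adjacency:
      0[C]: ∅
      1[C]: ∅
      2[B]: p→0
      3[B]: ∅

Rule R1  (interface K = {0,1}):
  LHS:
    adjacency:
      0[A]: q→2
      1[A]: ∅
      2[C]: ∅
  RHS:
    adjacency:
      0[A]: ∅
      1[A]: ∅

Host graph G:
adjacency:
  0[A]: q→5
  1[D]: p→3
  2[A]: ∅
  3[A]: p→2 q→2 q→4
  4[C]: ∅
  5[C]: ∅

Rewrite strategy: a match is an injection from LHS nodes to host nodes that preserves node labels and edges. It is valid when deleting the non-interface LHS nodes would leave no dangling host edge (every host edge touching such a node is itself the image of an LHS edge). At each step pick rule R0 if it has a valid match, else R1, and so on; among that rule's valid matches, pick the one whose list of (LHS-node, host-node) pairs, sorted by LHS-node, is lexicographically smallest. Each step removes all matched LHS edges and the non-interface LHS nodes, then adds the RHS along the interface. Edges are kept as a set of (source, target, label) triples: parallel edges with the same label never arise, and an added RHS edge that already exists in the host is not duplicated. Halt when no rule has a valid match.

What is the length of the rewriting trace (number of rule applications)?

Answer: 2

Rewrite trace:
start.  V:6 E:5  edges: 0-q->5 1-p->3 3-p->2 3-q->2 3-q->4
1. fire R1 via {0↦0, 1↦2, 2↦5}  →  V:5 E:4  edges: 1-p->3 3-p->2 3-q->2 3-q->4
2. fire R1 via {0↦3, 1↦0, 2↦4}  →  V:4 E:3  edges: 1-p->3 3-p->2 3-q->2
normal form: no rule applies after step 2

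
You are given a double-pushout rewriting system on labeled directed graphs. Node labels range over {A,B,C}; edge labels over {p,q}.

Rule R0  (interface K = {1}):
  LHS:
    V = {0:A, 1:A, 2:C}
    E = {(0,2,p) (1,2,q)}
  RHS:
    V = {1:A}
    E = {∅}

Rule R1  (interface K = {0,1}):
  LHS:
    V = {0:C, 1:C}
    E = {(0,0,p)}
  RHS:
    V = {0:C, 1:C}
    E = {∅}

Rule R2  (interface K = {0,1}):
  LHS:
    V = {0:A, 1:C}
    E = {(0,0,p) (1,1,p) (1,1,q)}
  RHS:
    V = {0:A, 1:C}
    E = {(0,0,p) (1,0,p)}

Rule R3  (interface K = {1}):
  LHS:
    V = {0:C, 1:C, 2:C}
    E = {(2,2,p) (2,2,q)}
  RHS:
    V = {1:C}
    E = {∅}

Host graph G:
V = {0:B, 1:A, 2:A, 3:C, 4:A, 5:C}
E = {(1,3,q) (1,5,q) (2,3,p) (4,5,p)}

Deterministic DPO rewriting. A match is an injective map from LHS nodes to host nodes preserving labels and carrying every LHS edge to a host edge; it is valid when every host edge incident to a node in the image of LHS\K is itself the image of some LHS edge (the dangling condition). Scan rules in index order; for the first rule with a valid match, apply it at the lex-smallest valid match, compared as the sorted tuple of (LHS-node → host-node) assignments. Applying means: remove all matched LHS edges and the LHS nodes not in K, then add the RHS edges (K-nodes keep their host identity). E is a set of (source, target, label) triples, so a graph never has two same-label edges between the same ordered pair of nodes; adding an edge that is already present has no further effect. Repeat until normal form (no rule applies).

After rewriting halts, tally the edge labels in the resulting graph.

Answer: (no edges)

Derivation:
[0] host  ⇒  6 nodes, 4 edges  {1-q->3 1-q->5 2-p->3 4-p->5}
[1] R0 @ {0↦2, 1↦1, 2↦3}  ⇒  4 nodes, 2 edges  {1-q->5 4-p->5}
[2] R0 @ {0↦4, 1↦1, 2↦5}  ⇒  2 nodes, 0 edges  {∅}
halt: no rule applies after step 2
NF edges: []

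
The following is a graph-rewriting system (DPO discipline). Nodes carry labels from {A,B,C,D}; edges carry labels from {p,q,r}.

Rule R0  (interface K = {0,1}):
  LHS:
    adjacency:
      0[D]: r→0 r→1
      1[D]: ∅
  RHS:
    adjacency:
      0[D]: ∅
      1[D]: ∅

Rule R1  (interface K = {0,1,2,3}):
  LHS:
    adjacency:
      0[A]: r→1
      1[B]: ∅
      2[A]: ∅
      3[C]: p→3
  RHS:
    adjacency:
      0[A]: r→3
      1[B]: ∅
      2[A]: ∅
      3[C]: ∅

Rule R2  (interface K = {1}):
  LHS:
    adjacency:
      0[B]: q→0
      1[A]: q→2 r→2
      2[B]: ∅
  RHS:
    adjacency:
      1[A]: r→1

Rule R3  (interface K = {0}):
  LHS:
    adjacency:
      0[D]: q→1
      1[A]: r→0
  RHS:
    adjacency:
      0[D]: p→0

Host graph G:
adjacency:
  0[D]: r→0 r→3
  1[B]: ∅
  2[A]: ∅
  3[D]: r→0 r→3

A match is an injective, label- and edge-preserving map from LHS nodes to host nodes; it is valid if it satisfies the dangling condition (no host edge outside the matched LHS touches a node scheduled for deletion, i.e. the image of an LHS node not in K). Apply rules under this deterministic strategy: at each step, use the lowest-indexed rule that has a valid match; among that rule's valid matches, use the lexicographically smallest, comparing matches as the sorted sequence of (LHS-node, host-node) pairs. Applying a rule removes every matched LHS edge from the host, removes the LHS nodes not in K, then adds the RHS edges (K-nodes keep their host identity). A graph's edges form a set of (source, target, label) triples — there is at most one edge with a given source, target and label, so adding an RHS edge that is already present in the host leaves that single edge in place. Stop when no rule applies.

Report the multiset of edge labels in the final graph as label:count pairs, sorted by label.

[0] host  ⇒  4 nodes, 4 edges  {0-r->0 0-r->3 3-r->0 3-r->3}
[1] R0 @ {0↦0, 1↦3}  ⇒  4 nodes, 2 edges  {3-r->0 3-r->3}
[2] R0 @ {0↦3, 1↦0}  ⇒  4 nodes, 0 edges  {∅}
final graph: no rule applies after step 2
NF edges: []

Answer: (no edges)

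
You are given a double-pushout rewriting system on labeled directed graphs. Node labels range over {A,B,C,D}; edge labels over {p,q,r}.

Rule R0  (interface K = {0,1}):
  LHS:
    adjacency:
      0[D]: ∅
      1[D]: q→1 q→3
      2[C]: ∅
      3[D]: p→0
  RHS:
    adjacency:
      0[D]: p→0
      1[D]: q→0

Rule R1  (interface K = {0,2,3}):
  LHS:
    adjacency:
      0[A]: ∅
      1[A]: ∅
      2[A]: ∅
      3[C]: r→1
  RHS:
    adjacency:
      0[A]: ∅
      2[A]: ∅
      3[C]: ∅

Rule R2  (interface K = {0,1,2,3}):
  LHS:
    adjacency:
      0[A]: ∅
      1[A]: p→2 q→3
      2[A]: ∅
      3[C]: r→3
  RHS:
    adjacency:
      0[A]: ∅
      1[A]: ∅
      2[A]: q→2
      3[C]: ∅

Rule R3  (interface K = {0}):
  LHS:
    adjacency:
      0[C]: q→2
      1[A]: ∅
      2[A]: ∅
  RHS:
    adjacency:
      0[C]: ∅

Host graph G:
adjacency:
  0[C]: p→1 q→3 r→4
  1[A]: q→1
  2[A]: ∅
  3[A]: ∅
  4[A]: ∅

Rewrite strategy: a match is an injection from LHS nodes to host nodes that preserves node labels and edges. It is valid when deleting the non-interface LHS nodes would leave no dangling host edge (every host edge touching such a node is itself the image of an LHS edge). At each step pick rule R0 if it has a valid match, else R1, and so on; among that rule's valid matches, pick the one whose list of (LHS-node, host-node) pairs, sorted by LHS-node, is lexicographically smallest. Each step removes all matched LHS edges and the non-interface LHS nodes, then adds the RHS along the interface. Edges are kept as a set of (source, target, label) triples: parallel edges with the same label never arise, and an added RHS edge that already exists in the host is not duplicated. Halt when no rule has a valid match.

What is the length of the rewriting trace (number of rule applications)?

start.  V:5 E:4  edges: 0-p->1 0-q->3 0-r->4 1-q->1
1. fire R1 via {0↦1, 1↦4, 2↦2, 3↦0}  →  V:4 E:3  edges: 0-p->1 0-q->3 1-q->1
2. fire R3 via {0↦0, 1↦2, 2↦3}  →  V:2 E:2  edges: 0-p->1 1-q->1
normal form: no rule applies after step 2

Answer: 2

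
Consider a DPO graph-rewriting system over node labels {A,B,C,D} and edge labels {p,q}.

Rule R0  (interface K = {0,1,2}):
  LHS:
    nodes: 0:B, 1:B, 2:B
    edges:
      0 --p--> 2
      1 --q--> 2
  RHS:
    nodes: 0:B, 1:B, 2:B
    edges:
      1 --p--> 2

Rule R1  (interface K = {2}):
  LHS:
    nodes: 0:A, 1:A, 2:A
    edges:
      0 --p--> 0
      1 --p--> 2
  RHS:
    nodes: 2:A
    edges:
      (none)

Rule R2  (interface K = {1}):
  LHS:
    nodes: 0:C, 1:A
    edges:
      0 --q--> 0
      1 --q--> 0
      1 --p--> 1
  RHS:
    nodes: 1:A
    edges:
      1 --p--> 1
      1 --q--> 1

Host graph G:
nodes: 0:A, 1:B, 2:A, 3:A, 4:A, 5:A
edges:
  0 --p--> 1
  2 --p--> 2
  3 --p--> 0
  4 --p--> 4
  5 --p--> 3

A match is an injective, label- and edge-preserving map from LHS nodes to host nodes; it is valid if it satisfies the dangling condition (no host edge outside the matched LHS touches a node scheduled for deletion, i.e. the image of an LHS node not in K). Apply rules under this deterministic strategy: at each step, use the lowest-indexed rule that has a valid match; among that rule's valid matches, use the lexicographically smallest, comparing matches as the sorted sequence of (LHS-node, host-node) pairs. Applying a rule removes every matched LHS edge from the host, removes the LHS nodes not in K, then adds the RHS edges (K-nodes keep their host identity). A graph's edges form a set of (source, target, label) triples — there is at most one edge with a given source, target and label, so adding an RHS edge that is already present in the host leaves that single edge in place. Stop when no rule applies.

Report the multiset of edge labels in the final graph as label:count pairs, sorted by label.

initial: |V|=6 |E|=5  E = 0-p->1 2-p->2 3-p->0 4-p->4 5-p->3
step 1: apply R1 at {0↦2, 1↦5, 2↦3}  → |V|=4 |E|=3  E = 0-p->1 3-p->0 4-p->4
step 2: apply R1 at {0↦4, 1↦3, 2↦0}  → |V|=2 |E|=1  E = 0-p->1
final graph: no rule applies after step 2
NF edges: [(0, 1, 'p')]

Answer: p:1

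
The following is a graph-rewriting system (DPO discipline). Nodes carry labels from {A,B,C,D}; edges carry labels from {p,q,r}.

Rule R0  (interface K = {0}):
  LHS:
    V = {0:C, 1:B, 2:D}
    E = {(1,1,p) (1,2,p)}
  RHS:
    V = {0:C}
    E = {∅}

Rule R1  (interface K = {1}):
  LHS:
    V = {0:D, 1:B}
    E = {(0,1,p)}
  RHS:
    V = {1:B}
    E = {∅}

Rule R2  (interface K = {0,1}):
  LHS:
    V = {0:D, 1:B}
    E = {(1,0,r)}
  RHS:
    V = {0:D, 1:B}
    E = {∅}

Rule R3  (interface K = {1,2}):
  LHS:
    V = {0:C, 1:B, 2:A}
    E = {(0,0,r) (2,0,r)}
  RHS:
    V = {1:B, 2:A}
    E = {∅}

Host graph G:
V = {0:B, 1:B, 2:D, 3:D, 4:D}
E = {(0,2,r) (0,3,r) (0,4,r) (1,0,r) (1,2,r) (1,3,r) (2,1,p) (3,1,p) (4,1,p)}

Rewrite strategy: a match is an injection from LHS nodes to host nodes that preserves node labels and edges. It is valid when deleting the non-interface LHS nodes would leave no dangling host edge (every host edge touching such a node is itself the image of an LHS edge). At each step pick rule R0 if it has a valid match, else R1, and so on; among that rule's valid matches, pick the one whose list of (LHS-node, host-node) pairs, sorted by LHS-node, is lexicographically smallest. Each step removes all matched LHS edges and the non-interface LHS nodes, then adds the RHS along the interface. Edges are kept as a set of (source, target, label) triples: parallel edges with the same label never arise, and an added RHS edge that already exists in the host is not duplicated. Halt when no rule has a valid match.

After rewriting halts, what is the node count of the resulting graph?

Answer: 2

Rewrite trace:
start.  V:5 E:9  edges: 0-r->2 0-r->3 0-r->4 1-r->0 1-r->2 1-r->3 2-p->1 3-p->1 4-p->1
1. fire R2 via {0↦2, 1↦0}  →  V:5 E:8  edges: 0-r->3 0-r->4 1-r->0 1-r->2 1-r->3 2-p->1 3-p->1 4-p->1
2. fire R2 via {0↦2, 1↦1}  →  V:5 E:7  edges: 0-r->3 0-r->4 1-r->0 1-r->3 2-p->1 3-p->1 4-p->1
3. fire R1 via {0↦2, 1↦1}  →  V:4 E:6  edges: 0-r->3 0-r->4 1-r->0 1-r->3 3-p->1 4-p->1
4. fire R2 via {0↦3, 1↦0}  →  V:4 E:5  edges: 0-r->4 1-r->0 1-r->3 3-p->1 4-p->1
5. fire R2 via {0↦3, 1↦1}  →  V:4 E:4  edges: 0-r->4 1-r->0 3-p->1 4-p->1
6. fire R1 via {0↦3, 1↦1}  →  V:3 E:3  edges: 0-r->4 1-r->0 4-p->1
7. fire R2 via {0↦4, 1↦0}  →  V:3 E:2  edges: 1-r->0 4-p->1
8. fire R1 via {0↦4, 1↦1}  →  V:2 E:1  edges: 1-r->0
normal form: no rule applies after step 8
NF nodes: {0:B, 1:B}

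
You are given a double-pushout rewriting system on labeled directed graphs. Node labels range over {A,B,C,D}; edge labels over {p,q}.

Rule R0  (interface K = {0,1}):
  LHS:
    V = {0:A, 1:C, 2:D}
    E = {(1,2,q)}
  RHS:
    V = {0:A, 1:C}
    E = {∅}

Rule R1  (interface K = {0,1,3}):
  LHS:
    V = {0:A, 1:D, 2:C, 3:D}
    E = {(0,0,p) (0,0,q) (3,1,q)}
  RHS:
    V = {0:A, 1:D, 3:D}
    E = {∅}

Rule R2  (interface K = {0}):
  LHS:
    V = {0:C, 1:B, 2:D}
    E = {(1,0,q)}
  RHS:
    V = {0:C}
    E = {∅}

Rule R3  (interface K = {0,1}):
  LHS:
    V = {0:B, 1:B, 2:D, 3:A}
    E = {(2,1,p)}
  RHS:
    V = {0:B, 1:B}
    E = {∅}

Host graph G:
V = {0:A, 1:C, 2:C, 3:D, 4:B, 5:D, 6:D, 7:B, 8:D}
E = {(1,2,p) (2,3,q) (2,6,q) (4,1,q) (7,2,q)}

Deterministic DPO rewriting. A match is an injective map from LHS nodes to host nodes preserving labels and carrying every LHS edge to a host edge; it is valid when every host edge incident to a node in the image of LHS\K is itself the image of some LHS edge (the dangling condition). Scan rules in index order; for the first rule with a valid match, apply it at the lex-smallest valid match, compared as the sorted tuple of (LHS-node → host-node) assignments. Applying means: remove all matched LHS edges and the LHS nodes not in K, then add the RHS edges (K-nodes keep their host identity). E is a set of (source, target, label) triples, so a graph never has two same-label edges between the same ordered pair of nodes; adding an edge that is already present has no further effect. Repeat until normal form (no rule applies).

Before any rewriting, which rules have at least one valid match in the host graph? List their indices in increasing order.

R0: 2 valid matches — {0↦0, 1↦2, 2↦3}, {0↦0, 1↦2, 2↦6}
R1: no valid match — LHS pattern not found
R2: 4 valid matches — {0↦1, 1↦4, 2↦5}, {0↦1, 1↦4, 2↦8}, {0↦2, 1↦7, 2↦5} (+1 more)
R3: no valid match — LHS pattern not found

Answer: [R0,R2]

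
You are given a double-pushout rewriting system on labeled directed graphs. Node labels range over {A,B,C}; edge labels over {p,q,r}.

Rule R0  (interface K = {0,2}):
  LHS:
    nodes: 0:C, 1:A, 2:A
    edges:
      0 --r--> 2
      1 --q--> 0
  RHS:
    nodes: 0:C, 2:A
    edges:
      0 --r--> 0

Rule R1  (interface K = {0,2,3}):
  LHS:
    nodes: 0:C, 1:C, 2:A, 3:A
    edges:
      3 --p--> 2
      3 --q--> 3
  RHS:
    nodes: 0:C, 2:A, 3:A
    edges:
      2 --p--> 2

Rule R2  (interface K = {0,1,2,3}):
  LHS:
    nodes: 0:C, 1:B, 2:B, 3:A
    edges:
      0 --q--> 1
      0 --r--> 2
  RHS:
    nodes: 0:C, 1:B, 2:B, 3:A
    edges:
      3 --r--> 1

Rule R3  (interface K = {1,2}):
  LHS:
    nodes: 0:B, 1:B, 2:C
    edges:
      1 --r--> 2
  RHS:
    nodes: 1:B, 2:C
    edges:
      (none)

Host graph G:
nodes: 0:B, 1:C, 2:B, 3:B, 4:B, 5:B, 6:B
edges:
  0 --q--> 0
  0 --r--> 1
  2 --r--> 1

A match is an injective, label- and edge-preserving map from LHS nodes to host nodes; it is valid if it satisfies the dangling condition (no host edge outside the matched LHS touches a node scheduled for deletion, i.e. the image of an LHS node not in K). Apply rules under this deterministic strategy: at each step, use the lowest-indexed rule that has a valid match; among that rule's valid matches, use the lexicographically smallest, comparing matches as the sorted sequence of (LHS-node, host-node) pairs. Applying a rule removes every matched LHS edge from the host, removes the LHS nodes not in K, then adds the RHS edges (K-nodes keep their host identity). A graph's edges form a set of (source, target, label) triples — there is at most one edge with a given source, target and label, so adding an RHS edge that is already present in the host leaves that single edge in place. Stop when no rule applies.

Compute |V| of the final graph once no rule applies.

Answer: 5

Steps:
initial: |V|=7 |E|=3  E = 0-q->0 0-r->1 2-r->1
step 1: apply R3 at {0↦3, 1↦0, 2↦1}  → |V|=6 |E|=2  E = 0-q->0 2-r->1
step 2: apply R3 at {0↦4, 1↦2, 2↦1}  → |V|=5 |E|=1  E = 0-q->0
final graph: no rule applies after step 2
NF nodes: {0:B, 1:C, 2:B, 5:B, 6:B}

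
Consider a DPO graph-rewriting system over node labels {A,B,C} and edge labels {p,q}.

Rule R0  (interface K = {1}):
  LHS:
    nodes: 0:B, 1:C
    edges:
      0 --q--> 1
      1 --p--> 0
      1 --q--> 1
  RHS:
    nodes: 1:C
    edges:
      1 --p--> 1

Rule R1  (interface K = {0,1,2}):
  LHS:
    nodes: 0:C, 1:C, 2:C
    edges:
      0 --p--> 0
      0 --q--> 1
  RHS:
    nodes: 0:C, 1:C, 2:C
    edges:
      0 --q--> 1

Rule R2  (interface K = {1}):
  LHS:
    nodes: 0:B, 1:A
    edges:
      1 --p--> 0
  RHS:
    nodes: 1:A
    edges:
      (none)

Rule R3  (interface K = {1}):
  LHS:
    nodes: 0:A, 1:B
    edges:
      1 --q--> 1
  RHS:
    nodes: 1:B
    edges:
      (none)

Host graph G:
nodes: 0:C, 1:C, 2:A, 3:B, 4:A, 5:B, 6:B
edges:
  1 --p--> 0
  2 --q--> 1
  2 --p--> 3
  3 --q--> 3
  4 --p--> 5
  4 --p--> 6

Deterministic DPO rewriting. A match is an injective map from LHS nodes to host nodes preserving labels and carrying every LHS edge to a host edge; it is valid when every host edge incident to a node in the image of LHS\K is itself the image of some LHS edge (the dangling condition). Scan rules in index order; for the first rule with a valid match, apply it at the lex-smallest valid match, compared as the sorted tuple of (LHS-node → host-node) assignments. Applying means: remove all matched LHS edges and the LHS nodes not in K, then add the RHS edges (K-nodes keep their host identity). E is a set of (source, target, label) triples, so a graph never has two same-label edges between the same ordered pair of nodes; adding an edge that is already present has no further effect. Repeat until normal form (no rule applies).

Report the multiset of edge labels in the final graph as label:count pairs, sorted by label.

Answer: p:1 q:1

Steps:
[0] host  ⇒  7 nodes, 6 edges  {1-p->0 2-q->1 2-p->3 3-q->3 4-p->5 4-p->6}
[1] R2 @ {0↦5, 1↦4}  ⇒  6 nodes, 5 edges  {1-p->0 2-q->1 2-p->3 3-q->3 4-p->6}
[2] R2 @ {0↦6, 1↦4}  ⇒  5 nodes, 4 edges  {1-p->0 2-q->1 2-p->3 3-q->3}
[3] R3 @ {0↦4, 1↦3}  ⇒  4 nodes, 3 edges  {1-p->0 2-q->1 2-p->3}
[4] R2 @ {0↦3, 1↦2}  ⇒  3 nodes, 2 edges  {1-p->0 2-q->1}
halt: no rule applies after step 4
NF edges: [(1, 0, 'p'), (2, 1, 'q')]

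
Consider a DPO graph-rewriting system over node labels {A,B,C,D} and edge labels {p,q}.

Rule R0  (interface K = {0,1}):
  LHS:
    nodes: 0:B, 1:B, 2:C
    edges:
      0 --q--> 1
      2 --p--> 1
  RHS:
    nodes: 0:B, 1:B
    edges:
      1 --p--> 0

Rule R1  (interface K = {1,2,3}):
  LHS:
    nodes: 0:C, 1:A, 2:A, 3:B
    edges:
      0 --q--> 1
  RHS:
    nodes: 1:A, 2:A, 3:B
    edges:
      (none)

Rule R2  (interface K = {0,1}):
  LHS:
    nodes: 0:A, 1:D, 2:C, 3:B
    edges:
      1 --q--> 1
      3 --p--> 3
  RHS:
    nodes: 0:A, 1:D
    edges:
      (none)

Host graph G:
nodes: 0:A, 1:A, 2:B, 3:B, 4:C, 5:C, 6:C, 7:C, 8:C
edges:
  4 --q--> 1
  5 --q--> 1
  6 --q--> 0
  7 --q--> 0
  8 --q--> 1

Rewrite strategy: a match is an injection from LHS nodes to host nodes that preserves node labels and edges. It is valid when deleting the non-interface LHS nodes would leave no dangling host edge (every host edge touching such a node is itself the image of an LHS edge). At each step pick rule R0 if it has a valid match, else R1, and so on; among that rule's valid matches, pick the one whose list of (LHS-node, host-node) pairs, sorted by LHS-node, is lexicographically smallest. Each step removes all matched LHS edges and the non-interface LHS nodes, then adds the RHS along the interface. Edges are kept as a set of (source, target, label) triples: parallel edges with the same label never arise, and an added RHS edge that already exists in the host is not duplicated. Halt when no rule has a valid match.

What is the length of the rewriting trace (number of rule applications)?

Answer: 5

Derivation:
initial: |V|=9 |E|=5  E = 4-q->1 5-q->1 6-q->0 7-q->0 8-q->1
step 1: apply R1 at {0↦4, 1↦1, 2↦0, 3↦2}  → |V|=8 |E|=4  E = 5-q->1 6-q->0 7-q->0 8-q->1
step 2: apply R1 at {0↦5, 1↦1, 2↦0, 3↦2}  → |V|=7 |E|=3  E = 6-q->0 7-q->0 8-q->1
step 3: apply R1 at {0↦6, 1↦0, 2↦1, 3↦2}  → |V|=6 |E|=2  E = 7-q->0 8-q->1
step 4: apply R1 at {0↦7, 1↦0, 2↦1, 3↦2}  → |V|=5 |E|=1  E = 8-q->1
step 5: apply R1 at {0↦8, 1↦1, 2↦0, 3↦2}  → |V|=4 |E|=0  E = ∅
normal form: no rule applies after step 5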